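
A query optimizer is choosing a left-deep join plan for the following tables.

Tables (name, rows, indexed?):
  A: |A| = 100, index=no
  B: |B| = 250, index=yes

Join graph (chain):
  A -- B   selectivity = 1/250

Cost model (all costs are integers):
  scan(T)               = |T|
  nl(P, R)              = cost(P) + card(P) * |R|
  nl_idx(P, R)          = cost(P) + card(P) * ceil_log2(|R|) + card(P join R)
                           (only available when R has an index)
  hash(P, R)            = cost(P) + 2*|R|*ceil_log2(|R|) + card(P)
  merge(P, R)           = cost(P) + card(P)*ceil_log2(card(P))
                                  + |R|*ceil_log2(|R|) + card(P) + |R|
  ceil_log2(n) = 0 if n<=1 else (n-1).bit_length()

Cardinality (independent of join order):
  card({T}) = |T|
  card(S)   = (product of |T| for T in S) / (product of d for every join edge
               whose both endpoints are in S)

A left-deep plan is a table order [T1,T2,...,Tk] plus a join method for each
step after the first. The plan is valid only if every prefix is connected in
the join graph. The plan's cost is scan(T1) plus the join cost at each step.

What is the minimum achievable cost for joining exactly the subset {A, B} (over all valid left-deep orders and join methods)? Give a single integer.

Selinger DP over subsets of {A,B}:
  {A}: scan cost=100, card=100
  {B}: scan cost=250, card=250
  {AB}: card=100; try (B,nl_idx)→1000, (A,hash)→1900, (B,merge)→3150, (A,merge)→3300, (B,hash)→4200, (B,nl)→25100 …(+1); best=1000 via (B,nl_idx)

1000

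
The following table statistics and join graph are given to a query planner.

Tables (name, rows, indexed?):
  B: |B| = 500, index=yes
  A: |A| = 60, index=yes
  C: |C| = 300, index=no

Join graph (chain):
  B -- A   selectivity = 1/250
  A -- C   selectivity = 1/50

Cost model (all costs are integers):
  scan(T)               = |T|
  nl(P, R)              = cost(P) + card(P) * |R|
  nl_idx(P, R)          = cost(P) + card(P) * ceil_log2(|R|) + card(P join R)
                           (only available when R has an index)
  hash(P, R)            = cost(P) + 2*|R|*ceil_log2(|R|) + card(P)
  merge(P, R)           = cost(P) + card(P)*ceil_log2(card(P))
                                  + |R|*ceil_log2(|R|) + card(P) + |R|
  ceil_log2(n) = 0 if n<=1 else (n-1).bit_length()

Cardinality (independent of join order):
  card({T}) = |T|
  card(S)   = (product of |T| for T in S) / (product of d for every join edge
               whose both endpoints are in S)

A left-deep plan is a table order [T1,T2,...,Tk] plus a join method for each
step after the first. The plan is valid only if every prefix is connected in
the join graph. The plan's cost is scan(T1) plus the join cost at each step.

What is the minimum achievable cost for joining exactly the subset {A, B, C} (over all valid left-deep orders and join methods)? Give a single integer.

4680

Selinger DP over subsets of {A,B,C}:
  {B}: scan cost=500, card=500
  {A}: scan cost=60, card=60
  {C}: scan cost=300, card=300
  {AB}: card=120; try (B,nl_idx)→720, (A,hash)→1720, (A,nl_idx)→3620, (B,merge)→5480, (A,merge)→5920, (B,hash)→9120 …(+2); best=720 via (B,nl_idx)
  {AC}: card=360; try (A,hash)→1320, (A,nl_idx)→2460, (C,merge)→3480, (A,merge)→3720, (C,hash)→5520, (C,nl)→18060 …(+1); best=1320 via (A,hash)
  {ABC}: card=720; try (C,merge)→4680, (B,nl_idx)→5280, (C,hash)→6240, (B,merge)→9920, (B,hash)→10680, (C,nl)→36720 …(+1); best=4680 via (C,merge)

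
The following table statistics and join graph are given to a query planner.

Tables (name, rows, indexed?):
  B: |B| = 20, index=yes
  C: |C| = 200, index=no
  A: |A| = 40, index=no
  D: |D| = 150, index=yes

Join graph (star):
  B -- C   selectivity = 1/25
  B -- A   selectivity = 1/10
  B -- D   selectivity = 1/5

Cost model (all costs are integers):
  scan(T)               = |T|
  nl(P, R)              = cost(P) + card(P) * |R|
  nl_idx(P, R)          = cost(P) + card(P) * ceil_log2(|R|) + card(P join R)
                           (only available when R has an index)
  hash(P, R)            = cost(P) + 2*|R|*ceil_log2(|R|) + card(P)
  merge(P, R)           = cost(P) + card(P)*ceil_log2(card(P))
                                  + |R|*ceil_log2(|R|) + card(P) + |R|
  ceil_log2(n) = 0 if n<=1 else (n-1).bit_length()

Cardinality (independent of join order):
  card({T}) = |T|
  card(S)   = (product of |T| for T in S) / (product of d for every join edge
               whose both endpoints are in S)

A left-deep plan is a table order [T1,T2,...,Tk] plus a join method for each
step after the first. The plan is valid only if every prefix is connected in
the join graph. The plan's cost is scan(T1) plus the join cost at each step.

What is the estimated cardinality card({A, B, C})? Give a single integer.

640

Tables in S: A(40), B(20), C(200)
Edges inside S: B-C(d=25), B-A(d=10)
numerator = 40 * 20 * 200 = 160000
denominator = 25 * 10 = 250
card(S) = 160000 / 250 = 640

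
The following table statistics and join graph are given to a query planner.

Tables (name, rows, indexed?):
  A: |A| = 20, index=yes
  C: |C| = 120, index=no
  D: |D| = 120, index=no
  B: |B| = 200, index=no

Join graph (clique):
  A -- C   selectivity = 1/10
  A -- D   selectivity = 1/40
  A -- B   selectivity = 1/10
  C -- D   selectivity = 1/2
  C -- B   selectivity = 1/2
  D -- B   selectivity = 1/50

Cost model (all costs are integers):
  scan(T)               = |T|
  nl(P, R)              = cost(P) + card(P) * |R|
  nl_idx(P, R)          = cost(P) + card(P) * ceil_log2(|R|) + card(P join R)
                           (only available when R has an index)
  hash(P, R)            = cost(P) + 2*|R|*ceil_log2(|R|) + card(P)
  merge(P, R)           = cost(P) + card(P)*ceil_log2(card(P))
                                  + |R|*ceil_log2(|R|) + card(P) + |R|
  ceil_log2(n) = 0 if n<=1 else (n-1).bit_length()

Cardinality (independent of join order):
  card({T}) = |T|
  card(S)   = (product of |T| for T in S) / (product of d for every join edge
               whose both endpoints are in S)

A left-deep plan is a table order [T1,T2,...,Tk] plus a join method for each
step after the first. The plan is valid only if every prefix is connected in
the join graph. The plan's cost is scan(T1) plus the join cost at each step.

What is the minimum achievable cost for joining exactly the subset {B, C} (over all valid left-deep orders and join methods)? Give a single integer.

Selinger DP over subsets of {B,C}:
  {C}: scan cost=120, card=120
  {B}: scan cost=200, card=200
  {BC}: card=12000; try (C,hash)→2080, (B,merge)→2880, (C,merge)→2960, (B,hash)→3440, (B,nl)→24120, (C,nl)→24200; best=2080 via (C,hash)

2080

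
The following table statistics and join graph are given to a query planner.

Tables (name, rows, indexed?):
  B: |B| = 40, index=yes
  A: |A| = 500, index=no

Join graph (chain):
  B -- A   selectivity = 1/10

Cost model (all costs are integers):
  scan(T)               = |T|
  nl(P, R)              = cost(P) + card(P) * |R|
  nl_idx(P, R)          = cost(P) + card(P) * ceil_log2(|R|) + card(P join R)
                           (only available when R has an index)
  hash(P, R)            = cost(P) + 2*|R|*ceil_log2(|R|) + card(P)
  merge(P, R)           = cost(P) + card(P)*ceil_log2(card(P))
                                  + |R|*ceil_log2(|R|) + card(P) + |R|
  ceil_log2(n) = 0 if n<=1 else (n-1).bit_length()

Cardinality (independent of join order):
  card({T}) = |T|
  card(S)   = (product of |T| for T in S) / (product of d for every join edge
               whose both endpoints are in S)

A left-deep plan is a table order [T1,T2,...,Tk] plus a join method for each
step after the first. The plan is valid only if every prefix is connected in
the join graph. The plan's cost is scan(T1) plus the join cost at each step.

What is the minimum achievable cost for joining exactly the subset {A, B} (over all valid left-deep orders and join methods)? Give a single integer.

1480

Selinger DP over subsets of {A,B}:
  {B}: scan cost=40, card=40
  {A}: scan cost=500, card=500
  {AB}: card=2000; try (B,hash)→1480, (A,merge)→5320, (B,nl_idx)→5500, (B,merge)→5780, (A,hash)→9080, (A,nl)→20040 …(+1); best=1480 via (B,hash)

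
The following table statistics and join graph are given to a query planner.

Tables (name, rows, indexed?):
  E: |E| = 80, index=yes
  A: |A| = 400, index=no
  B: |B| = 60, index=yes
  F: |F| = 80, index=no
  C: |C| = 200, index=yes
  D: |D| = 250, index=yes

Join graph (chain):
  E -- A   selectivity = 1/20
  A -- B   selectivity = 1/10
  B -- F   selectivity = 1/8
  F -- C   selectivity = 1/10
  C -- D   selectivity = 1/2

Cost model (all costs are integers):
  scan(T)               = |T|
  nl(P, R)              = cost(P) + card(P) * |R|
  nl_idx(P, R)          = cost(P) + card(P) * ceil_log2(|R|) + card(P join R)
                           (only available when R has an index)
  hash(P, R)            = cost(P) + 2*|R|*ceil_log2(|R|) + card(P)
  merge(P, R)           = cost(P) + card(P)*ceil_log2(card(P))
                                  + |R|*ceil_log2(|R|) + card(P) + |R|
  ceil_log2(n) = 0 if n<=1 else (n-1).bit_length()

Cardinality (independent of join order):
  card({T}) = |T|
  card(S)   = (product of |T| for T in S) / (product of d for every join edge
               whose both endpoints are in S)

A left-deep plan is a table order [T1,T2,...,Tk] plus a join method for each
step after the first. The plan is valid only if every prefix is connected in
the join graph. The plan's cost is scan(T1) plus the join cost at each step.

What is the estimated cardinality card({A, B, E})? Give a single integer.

Tables in S: A(400), B(60), E(80)
Edges inside S: E-A(d=20), A-B(d=10)
numerator = 400 * 60 * 80 = 1920000
denominator = 20 * 10 = 200
card(S) = 1920000 / 200 = 9600

9600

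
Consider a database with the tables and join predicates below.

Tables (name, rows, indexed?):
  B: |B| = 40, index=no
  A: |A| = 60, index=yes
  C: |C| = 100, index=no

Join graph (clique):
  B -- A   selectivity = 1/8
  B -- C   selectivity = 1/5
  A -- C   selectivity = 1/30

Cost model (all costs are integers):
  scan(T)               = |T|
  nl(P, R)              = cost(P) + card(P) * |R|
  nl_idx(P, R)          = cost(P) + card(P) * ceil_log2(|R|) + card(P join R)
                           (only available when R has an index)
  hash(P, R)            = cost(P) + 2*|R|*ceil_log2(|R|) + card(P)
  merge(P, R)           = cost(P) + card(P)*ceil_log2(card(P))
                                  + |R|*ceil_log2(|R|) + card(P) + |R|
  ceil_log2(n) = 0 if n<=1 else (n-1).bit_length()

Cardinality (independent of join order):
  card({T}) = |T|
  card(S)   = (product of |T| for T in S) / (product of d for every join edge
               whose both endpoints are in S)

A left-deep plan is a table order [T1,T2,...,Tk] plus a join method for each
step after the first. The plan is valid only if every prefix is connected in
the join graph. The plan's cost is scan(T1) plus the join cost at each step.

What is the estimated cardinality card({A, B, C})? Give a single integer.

Tables in S: A(60), B(40), C(100)
Edges inside S: B-A(d=8), B-C(d=5), A-C(d=30)
numerator = 60 * 40 * 100 = 240000
denominator = 8 * 5 * 30 = 1200
card(S) = 240000 / 1200 = 200

200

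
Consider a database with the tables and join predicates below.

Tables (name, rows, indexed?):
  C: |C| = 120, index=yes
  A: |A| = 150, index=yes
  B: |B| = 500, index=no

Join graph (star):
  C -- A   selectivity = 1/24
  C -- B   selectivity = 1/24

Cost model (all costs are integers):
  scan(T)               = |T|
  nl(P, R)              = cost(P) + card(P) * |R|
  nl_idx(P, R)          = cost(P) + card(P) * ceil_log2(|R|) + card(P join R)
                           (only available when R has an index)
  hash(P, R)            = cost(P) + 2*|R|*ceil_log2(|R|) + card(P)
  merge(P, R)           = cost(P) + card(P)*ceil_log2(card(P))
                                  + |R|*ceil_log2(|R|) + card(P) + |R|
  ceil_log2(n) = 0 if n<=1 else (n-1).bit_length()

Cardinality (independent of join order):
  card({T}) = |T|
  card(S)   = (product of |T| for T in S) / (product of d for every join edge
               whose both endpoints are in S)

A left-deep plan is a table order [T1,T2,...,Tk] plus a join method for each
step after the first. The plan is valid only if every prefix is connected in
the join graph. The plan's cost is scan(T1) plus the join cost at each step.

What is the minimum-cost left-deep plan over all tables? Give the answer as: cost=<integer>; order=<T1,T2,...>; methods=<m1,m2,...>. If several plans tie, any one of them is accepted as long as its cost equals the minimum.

cost=7580; order=B,C,A; methods=hash,hash

Selinger DP (subsets sized 1..n):
  {C}: scan cost=120, card=120
  {A}: scan cost=150, card=150
  {B}: scan cost=500, card=500
  {AC}: card=750; try (A,nl_idx)→1830, (C,nl_idx)→1950, (C,hash)→1980, (A,merge)→2430, (C,merge)→2460, (A,hash)→2640 …(+2); best=1830 via (A,nl_idx)
  {BC}: card=2500; try (C,hash)→2680, (B,merge)→6080, (C,merge)→6460, (C,nl_idx)→6500, (B,hash)→9240, (B,nl)→60120 …(+1); best=2680 via (C,hash)
  {ABC}: card=15625; try (A,hash)→7580, (B,hash)→11580, (B,merge)→15080, (A,merge)→36530, (A,nl_idx)→38305, (B,nl)→376830 …(+1); best=7580 via (A,hash)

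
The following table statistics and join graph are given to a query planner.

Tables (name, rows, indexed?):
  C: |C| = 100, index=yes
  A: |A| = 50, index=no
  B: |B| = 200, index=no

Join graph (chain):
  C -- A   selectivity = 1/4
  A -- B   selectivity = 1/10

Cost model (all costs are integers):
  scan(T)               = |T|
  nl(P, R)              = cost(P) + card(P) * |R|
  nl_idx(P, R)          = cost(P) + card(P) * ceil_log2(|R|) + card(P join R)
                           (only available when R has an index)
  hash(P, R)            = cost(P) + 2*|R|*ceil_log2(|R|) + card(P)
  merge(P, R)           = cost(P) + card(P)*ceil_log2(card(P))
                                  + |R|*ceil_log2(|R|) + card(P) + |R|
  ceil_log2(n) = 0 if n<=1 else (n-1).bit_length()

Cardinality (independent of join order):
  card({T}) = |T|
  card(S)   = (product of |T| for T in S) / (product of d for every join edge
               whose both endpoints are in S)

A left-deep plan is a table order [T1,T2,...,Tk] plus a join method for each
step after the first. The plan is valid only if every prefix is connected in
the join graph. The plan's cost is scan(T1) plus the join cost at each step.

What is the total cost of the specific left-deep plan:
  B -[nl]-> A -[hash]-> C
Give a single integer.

12600

step 1: scan B: cost=200, card=200
step 2: join A via nl
    card(P join A) = 200*50/(10) = 1000
    cost = 200 + 200*50 = 10200
step 3: join C via hash
    card(P join C) = 1000*100/(4) = 25000
    cost = 10200 + 2*100*7 + 1000 = 12600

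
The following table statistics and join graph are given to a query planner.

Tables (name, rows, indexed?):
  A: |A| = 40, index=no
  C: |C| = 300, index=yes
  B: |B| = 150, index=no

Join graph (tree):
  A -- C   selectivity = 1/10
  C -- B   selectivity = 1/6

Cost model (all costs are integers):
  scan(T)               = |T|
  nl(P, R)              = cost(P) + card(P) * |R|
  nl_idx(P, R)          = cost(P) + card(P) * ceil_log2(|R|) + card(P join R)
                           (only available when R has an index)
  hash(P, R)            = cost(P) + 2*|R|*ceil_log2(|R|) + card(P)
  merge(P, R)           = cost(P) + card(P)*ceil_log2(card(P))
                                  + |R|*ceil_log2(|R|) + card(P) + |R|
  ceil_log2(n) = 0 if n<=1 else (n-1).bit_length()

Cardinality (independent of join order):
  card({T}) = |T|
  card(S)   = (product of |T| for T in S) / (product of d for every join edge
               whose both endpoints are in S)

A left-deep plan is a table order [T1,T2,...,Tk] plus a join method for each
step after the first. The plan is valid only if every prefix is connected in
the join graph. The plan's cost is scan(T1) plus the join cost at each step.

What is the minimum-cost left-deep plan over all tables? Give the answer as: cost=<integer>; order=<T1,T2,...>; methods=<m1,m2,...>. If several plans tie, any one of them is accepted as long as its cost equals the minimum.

Selinger DP (subsets sized 1..n):
  {A}: scan cost=40, card=40
  {C}: scan cost=300, card=300
  {B}: scan cost=150, card=150
  {AC}: card=1200; try (A,hash)→1080, (C,nl_idx)→1600, (C,merge)→3320, (A,merge)→3580, (C,hash)→5480, (C,nl)→12040 …(+1); best=1080 via (A,hash)
  {BC}: card=7500; try (B,hash)→3000, (C,merge)→4500, (B,merge)→4650, (C,hash)→5700, (C,nl_idx)→9000, (C,nl)→45150 …(+1); best=3000 via (B,hash)
  {ABC}: card=30000; try (B,hash)→4680, (A,hash)→10980, (B,merge)→16830, (A,merge)→108280, (B,nl)→181080, (A,nl)→303000; best=4680 via (B,hash)

cost=4680; order=C,A,B; methods=hash,hash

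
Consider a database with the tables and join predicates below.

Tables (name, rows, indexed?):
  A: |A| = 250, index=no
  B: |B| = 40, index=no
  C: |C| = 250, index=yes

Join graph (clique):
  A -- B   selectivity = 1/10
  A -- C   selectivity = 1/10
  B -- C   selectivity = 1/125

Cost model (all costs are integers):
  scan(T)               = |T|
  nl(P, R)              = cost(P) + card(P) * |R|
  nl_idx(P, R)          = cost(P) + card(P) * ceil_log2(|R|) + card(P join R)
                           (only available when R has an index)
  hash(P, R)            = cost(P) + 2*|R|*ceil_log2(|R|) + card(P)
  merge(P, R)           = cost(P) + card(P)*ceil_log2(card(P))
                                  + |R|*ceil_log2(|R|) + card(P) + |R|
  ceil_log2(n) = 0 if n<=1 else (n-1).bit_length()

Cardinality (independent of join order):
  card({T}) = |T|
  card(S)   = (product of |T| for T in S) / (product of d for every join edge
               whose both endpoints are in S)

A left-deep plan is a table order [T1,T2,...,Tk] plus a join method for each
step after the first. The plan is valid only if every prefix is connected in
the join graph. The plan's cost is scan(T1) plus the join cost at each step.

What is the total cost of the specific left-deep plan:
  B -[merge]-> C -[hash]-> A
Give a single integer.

step 1: scan B: cost=40, card=40
step 2: join C via merge
    card(P join C) = 40*250/(125) = 80
    cost = 40 + 40*6 + 250*8 + 40 + 250 = 2570
step 3: join A via hash
    card(P join A) = 80*250/(10*10) = 200
    cost = 2570 + 2*250*8 + 80 = 6650

6650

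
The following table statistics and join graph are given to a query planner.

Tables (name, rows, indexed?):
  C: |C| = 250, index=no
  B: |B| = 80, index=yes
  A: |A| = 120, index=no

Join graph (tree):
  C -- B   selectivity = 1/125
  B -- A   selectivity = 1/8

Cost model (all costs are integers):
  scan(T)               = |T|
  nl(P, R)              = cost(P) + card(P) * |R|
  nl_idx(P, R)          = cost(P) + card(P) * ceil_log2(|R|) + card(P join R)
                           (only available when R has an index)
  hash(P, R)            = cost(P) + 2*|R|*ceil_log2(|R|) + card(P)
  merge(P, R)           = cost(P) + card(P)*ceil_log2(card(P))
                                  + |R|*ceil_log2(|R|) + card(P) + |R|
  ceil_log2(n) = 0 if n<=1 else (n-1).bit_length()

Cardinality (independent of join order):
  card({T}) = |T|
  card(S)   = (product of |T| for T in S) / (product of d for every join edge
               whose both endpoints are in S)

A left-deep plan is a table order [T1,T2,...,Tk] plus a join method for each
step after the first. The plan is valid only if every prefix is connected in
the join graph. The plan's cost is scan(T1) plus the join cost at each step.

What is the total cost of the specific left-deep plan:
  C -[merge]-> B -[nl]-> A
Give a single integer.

step 1: scan C: cost=250, card=250
step 2: join B via merge
    card(P join B) = 250*80/(125) = 160
    cost = 250 + 250*8 + 80*7 + 250 + 80 = 3140
step 3: join A via nl
    card(P join A) = 160*120/(8) = 2400
    cost = 3140 + 160*120 = 22340

22340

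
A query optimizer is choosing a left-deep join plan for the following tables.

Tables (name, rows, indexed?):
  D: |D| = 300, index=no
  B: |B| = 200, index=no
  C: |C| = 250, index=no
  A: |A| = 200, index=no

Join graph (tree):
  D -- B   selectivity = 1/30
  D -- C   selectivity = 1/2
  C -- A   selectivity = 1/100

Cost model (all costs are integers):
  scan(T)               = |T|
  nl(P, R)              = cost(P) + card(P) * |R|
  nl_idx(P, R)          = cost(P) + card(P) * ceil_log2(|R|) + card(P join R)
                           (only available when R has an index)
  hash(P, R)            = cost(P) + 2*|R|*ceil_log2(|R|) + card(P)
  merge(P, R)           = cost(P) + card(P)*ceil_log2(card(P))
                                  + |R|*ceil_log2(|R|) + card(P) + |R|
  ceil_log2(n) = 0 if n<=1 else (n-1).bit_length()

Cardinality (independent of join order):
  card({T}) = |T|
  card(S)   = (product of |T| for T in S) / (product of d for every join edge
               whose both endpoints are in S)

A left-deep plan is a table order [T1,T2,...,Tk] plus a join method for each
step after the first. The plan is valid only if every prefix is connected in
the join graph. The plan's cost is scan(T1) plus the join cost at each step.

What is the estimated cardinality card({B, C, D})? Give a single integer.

Tables in S: B(200), C(250), D(300)
Edges inside S: D-B(d=30), D-C(d=2)
numerator = 200 * 250 * 300 = 15000000
denominator = 30 * 2 = 60
card(S) = 15000000 / 60 = 250000

250000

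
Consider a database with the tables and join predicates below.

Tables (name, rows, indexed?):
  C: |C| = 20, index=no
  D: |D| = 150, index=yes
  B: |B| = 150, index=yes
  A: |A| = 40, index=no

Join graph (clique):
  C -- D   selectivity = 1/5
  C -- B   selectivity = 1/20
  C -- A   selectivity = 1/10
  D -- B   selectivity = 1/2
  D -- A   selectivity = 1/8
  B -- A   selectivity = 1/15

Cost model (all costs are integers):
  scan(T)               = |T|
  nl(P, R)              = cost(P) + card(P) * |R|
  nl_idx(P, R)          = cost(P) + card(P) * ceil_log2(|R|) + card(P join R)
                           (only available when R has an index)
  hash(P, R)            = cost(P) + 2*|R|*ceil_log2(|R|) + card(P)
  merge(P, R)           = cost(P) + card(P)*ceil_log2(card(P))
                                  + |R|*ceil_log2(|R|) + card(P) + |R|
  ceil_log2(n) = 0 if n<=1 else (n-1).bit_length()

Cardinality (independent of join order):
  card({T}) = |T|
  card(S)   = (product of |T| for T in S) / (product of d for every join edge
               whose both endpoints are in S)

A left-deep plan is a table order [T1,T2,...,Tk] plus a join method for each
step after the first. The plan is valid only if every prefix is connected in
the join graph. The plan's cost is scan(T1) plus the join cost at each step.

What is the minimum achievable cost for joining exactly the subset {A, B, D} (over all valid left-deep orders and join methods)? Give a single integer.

Selinger DP over subsets of {A,B,D}:
  {D}: scan cost=150, card=150
  {B}: scan cost=150, card=150
  {A}: scan cost=40, card=40
  {BD}: card=11250; try (D,hash)→2700, (B,hash)→2700, (D,merge)→2850, (B,merge)→2850, (D,nl_idx)→12600, (B,nl_idx)→12600 …(+2); best=2700 via (D,hash)
  {AD}: card=750; try (A,hash)→780, (D,nl_idx)→1110, (D,merge)→1670, (A,merge)→1780, (D,hash)→2480, (D,nl)→6040 …(+1); best=780 via (A,hash)
  {AB}: card=400; try (B,nl_idx)→760, (A,hash)→780, (B,merge)→1670, (A,merge)→1780, (B,hash)→2480, (B,nl)→6040 …(+1); best=760 via (B,nl_idx)
  {ABD}: card=3750; try (D,hash)→3560, (B,hash)→3930, (D,merge)→6110, (D,nl_idx)→7710, (B,merge)→10380, (B,nl_idx)→10530 …(+5); best=3560 via (D,hash)

3560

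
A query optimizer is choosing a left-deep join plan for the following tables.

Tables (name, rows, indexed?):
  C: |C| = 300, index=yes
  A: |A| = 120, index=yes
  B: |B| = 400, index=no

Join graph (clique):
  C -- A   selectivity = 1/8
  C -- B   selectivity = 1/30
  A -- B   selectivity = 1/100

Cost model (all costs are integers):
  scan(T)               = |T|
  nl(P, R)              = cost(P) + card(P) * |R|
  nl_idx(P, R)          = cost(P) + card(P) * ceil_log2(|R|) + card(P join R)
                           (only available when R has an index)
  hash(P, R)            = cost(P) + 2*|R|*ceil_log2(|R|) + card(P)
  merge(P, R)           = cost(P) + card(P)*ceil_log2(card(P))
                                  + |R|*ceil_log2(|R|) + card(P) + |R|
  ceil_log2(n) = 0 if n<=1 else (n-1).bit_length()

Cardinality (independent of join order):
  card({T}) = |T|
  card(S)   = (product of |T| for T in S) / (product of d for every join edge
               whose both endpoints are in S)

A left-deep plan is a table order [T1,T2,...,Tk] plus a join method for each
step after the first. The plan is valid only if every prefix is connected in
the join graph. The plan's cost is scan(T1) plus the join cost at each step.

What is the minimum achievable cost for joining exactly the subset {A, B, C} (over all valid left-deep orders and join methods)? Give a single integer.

7400

Selinger DP over subsets of {A,B,C}:
  {C}: scan cost=300, card=300
  {A}: scan cost=120, card=120
  {B}: scan cost=400, card=400
  {AC}: card=4500; try (A,hash)→2280, (C,merge)→4080, (A,merge)→4260, (C,hash)→5640, (C,nl_idx)→5700, (A,nl_idx)→6900 …(+2); best=2280 via (A,hash)
  {BC}: card=4000; try (C,hash)→6200, (B,merge)→7300, (C,merge)→7400, (B,hash)→7800, (C,nl_idx)→8000, (B,nl)→120300 …(+1); best=6200 via (C,hash)
  {AB}: card=480; try (A,hash)→2480, (A,nl_idx)→3680, (B,merge)→5080, (A,merge)→5360, (B,hash)→7440, (B,nl)→48120 …(+1); best=2480 via (A,hash)
  {ABC}: card=600; try (C,nl_idx)→7400, (C,hash)→8360, (C,merge)→10280, (A,hash)→11880, (B,hash)→13980, (A,nl_idx)→34800 …(+5); best=7400 via (C,nl_idx)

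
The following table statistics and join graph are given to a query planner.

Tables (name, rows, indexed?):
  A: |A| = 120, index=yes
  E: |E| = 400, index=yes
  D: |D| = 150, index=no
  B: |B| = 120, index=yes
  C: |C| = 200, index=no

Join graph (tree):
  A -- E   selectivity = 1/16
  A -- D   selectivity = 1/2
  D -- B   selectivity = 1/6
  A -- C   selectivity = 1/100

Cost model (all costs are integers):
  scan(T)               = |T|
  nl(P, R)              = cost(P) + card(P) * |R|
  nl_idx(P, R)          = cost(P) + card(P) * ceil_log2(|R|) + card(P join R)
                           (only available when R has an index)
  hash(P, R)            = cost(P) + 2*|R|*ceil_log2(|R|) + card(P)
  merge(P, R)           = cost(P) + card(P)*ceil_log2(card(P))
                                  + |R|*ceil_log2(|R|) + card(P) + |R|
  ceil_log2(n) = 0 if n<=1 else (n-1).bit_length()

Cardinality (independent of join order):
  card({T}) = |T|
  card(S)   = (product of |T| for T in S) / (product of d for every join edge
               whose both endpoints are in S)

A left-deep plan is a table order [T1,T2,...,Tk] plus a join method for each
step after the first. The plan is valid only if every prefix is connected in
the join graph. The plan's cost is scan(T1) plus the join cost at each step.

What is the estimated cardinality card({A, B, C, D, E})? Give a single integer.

9000000

Tables in S: A(120), B(120), C(200), D(150), E(400)
Edges inside S: A-E(d=16), A-D(d=2), D-B(d=6), A-C(d=100)
numerator = 120 * 120 * 200 * 150 * 400 = 172800000000
denominator = 16 * 2 * 6 * 100 = 19200
card(S) = 172800000000 / 19200 = 9000000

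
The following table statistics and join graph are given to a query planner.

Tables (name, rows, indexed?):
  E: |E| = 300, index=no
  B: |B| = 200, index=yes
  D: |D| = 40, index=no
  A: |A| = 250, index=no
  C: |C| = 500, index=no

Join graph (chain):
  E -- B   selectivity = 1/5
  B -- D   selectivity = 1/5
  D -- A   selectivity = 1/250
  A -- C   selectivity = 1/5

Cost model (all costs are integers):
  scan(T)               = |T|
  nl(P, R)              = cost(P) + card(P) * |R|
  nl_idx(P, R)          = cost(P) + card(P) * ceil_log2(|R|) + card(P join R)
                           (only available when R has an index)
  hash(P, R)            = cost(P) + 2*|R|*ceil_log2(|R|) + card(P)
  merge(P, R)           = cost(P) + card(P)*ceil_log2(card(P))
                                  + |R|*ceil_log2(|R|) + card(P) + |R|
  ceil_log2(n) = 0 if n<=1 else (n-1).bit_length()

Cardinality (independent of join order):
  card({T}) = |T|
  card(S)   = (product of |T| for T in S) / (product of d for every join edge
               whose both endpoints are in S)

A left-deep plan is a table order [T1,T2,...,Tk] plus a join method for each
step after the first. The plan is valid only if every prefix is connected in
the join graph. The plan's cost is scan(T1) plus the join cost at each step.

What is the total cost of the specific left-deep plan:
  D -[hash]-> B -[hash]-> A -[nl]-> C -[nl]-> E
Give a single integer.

48808880

step 1: scan D: cost=40, card=40
step 2: join B via hash
    card(P join B) = 40*200/(5) = 1600
    cost = 40 + 2*200*8 + 40 = 3280
step 3: join A via hash
    card(P join A) = 1600*250/(250) = 1600
    cost = 3280 + 2*250*8 + 1600 = 8880
step 4: join C via nl
    card(P join C) = 1600*500/(5) = 160000
    cost = 8880 + 1600*500 = 808880
step 5: join E via nl
    card(P join E) = 160000*300/(5) = 9600000
    cost = 808880 + 160000*300 = 48808880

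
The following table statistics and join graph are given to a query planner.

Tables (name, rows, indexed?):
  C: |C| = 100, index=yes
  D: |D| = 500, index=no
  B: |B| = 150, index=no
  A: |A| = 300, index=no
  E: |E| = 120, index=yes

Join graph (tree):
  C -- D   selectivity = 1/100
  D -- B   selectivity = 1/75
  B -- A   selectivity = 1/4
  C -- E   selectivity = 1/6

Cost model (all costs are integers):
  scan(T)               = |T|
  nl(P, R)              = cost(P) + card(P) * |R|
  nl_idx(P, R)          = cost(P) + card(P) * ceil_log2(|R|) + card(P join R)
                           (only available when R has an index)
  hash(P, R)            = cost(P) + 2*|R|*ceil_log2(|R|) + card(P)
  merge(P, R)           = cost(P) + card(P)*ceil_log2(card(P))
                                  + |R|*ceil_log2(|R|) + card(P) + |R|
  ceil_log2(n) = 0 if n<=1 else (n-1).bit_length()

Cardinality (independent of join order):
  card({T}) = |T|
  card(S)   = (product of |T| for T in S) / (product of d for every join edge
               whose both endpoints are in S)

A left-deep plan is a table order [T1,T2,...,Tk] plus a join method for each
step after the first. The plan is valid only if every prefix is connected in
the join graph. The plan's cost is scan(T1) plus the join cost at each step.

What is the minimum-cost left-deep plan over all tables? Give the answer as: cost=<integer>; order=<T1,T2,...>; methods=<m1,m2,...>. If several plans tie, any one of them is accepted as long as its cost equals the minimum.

Selinger DP (subsets sized 1..n):
  {C}: scan cost=100, card=100
  {D}: scan cost=500, card=500
  {B}: scan cost=150, card=150
  {A}: scan cost=300, card=300
  {E}: scan cost=120, card=120
  {CD}: card=500; try (C,hash)→2400, (C,nl_idx)→4500, (D,merge)→5900, (C,merge)→6300, (D,hash)→9200, (D,nl)→50100 …(+1); best=2400 via (C,hash)
  {CE}: card=2000; try (C,hash)→1640, (E,merge)→1860, (E,hash)→1880, (C,merge)→1880, (E,nl_idx)→2800, (C,nl_idx)→2960 …(+2); best=1640 via (C,hash)
  {BD}: card=1000; try (B,hash)→3400, (D,merge)→6500, (B,merge)→6850, (D,hash)→9300, (D,nl)→75150, (B,nl)→75500; best=3400 via (B,hash)
  {AB}: card=11250; try (B,hash)→3000, (A,merge)→4500, (B,merge)→4650, (A,hash)→5700, (A,nl)→45150, (B,nl)→45300; best=3000 via (B,hash)
  {BCD}: card=1000; try (B,hash)→5300, (C,hash)→5800, (B,merge)→8750, (C,nl_idx)→11400, (C,merge)→15200, (B,nl)→77400 …(+1); best=5300 via (B,hash)
  {CDE}: card=10000; try (E,hash)→4580, (E,merge)→8360, (D,hash)→12640, (E,nl_idx)→15900, (D,merge)→30640, (E,nl)→62400 …(+1); best=4580 via (E,hash)
  {ABD}: card=75000; try (A,hash)→9800, (A,merge)→17400, (D,hash)→23250, (D,merge)→176750, (A,nl)→303400, (D,nl)→5628000; best=9800 via (A,hash)
  {ABCD}: card=75000; try (A,hash)→11700, (A,merge)→19300, (C,hash)→86200, (A,nl)→305300, (C,nl_idx)→609800, (C,merge)→1360600 …(+1); best=11700 via (A,hash)
  {BCDE}: card=20000; try (E,hash)→7980, (B,hash)→16980, (E,merge)→17260, (E,nl_idx)→32300, (E,nl)→125300, (B,merge)→155930 …(+1); best=7980 via (E,hash)
  {ABCDE}: card=1500000; try (A,hash)→33380, (E,hash)→88380, (A,merge)→330980, (E,merge)→1362660, (E,nl_idx)→2036700, (A,nl)→6007980 …(+1); best=33380 via (A,hash)

cost=33380; order=D,C,B,E,A; methods=hash,hash,hash,hash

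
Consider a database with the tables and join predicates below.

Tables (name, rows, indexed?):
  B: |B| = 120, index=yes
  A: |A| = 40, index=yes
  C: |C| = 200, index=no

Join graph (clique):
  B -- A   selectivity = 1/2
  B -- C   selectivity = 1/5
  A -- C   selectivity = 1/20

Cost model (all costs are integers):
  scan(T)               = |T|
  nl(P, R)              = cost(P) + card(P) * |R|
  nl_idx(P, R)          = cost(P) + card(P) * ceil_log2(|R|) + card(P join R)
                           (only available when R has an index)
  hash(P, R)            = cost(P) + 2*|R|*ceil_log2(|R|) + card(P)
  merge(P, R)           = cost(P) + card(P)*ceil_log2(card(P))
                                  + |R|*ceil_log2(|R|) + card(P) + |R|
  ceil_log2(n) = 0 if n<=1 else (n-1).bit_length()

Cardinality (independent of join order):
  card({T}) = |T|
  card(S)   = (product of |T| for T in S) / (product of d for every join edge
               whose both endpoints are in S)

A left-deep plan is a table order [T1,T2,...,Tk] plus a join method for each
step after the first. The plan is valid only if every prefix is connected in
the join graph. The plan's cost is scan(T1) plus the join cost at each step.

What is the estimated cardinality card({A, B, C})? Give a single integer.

4800

Tables in S: A(40), B(120), C(200)
Edges inside S: B-A(d=2), B-C(d=5), A-C(d=20)
numerator = 40 * 120 * 200 = 960000
denominator = 2 * 5 * 20 = 200
card(S) = 960000 / 200 = 4800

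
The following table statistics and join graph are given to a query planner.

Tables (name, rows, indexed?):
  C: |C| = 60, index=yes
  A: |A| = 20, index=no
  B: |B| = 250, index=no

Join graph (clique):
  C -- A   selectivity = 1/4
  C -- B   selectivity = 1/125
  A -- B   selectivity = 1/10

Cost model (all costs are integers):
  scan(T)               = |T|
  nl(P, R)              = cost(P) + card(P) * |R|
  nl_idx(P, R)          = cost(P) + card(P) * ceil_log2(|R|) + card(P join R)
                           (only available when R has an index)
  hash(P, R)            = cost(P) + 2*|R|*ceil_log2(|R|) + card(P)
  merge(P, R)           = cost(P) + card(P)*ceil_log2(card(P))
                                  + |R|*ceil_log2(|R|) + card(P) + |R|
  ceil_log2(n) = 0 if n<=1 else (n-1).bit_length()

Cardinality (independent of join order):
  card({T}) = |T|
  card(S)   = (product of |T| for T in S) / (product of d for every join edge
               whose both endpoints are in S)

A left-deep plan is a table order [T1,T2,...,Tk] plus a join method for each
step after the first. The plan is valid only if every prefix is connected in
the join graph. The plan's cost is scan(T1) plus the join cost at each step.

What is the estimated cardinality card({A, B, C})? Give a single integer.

Tables in S: A(20), B(250), C(60)
Edges inside S: C-A(d=4), C-B(d=125), A-B(d=10)
numerator = 20 * 250 * 60 = 300000
denominator = 4 * 125 * 10 = 5000
card(S) = 300000 / 5000 = 60

60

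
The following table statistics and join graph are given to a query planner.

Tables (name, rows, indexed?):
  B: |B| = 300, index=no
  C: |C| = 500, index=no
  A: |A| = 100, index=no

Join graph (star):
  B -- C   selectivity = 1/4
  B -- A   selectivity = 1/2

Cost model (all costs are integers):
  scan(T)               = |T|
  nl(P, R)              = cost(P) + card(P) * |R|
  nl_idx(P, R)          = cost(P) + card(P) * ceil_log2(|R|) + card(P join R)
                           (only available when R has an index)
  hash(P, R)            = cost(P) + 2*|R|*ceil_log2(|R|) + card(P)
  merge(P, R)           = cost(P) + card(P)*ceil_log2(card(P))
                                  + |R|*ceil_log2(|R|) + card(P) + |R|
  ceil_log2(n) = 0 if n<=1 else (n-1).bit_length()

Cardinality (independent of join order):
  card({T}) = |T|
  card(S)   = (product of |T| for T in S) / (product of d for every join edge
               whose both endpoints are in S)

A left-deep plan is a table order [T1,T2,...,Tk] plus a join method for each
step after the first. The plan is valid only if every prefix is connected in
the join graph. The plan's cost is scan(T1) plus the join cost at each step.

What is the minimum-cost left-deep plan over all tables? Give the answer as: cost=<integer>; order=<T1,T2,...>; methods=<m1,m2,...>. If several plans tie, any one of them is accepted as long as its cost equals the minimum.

cost=26000; order=B,A,C; methods=hash,hash

Selinger DP (subsets sized 1..n):
  {B}: scan cost=300, card=300
  {C}: scan cost=500, card=500
  {A}: scan cost=100, card=100
  {BC}: card=37500; try (B,hash)→6400, (C,merge)→8300, (B,merge)→8500, (C,hash)→9600, (C,nl)→150300, (B,nl)→150500; best=6400 via (B,hash)
  {AB}: card=15000; try (A,hash)→2000, (B,merge)→3900, (A,merge)→4100, (B,hash)→5600, (B,nl)→30100, (A,nl)→30300; best=2000 via (A,hash)
  {ABC}: card=1875000; try (C,hash)→26000, (A,hash)→45300, (C,merge)→232000, (A,merge)→644700, (A,nl)→3756400, (C,nl)→7502000; best=26000 via (C,hash)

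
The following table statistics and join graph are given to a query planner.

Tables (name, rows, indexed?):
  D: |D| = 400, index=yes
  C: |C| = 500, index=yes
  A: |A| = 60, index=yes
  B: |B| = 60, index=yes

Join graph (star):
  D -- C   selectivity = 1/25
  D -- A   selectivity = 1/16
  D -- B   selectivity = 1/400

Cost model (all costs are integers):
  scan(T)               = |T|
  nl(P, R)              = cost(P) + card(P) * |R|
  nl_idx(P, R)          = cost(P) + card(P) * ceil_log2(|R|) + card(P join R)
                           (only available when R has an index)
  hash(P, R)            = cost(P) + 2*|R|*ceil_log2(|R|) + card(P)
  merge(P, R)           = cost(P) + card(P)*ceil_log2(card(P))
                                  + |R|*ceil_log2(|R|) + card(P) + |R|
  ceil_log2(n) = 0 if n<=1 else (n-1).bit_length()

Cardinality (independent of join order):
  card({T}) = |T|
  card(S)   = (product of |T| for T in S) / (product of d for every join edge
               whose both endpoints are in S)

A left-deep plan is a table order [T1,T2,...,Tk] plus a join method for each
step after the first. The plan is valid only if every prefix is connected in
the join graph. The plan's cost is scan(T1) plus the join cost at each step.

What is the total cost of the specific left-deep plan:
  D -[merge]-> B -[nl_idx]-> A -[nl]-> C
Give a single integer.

117905

step 1: scan D: cost=400, card=400
step 2: join B via merge
    card(P join B) = 400*60/(400) = 60
    cost = 400 + 400*9 + 60*6 + 400 + 60 = 4820
step 3: join A via nl_idx
    card(P join A) = 60*60/(16) = 225
    cost = 4820 + 60*6 + 225 = 5405
step 4: join C via nl
    card(P join C) = 225*500/(25) = 4500
    cost = 5405 + 225*500 = 117905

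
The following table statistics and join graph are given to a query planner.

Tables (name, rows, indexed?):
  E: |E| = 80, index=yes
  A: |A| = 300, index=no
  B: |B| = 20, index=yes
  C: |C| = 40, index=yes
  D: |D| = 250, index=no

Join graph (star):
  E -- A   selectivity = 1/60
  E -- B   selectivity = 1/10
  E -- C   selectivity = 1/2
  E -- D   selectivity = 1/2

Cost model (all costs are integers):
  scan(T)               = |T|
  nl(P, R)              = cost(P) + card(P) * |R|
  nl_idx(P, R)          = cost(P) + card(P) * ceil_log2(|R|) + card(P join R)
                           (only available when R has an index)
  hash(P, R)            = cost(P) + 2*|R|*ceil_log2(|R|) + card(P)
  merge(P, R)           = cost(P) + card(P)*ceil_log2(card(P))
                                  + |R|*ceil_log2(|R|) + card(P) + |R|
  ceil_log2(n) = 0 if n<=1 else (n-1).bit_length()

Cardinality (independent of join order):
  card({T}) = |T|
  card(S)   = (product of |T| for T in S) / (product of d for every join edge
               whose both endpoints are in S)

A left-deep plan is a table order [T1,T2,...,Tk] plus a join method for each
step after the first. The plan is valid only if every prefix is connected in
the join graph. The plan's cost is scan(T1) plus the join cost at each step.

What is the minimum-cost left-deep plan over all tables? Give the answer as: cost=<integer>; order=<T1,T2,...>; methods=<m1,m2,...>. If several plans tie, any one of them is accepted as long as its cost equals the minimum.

cost=23600; order=A,E,B,C,D; methods=hash,hash,hash,hash

Selinger DP (subsets sized 1..n):
  {E}: scan cost=80, card=80
  {A}: scan cost=300, card=300
  {B}: scan cost=20, card=20
  {C}: scan cost=40, card=40
  {D}: scan cost=250, card=250
  {AE}: card=400; try (E,hash)→1720, (E,nl_idx)→2800, (A,merge)→3720, (E,merge)→3940, (A,hash)→5560, (A,nl)→24080 …(+1); best=1720 via (E,hash)
  {BE}: card=160; try (E,nl_idx)→320, (B,hash)→360, (B,nl_idx)→640, (E,merge)→780, (B,merge)→840, (E,hash)→1160 …(+2); best=320 via (E,nl_idx)
  {CE}: card=1600; try (C,hash)→640, (E,merge)→960, (C,merge)→1000, (E,hash)→1200, (E,nl_idx)→1920, (C,nl_idx)→2160 …(+2); best=640 via (C,hash)
  {DE}: card=10000; try (E,hash)→1620, (D,merge)→2970, (E,merge)→3140, (D,hash)→4160, (E,nl_idx)→12000, (D,nl)→20080 …(+1); best=1620 via (E,hash)
  {ABE}: card=800; try (B,hash)→2320, (B,nl_idx)→4520, (A,merge)→4760, (B,merge)→5840, (A,hash)→5880, (B,nl)→9720 …(+1); best=2320 via (B,hash)
  {ACE}: card=8000; try (C,hash)→2600, (C,merge)→6000, (A,hash)→7640, (C,nl_idx)→12120, (C,nl)→17720, (A,merge)→22840 …(+1); best=2600 via (C,hash)
  {ADE}: card=50000; try (D,hash)→6120, (D,merge)→7970, (A,hash)→17020, (D,nl)→101720, (A,merge)→154620, (A,nl)→3001620; best=6120 via (D,hash)
  {BCE}: card=3200; try (C,hash)→960, (C,merge)→2040, (B,hash)→2440, (C,nl_idx)→4480, (C,nl)→6720, (B,nl_idx)→11840 …(+2); best=960 via (C,hash)
  {BDE}: card=20000; try (D,merge)→4010, (D,hash)→4480, (B,hash)→11820, (D,nl)→40320, (B,nl_idx)→71620, (B,merge)→151740 …(+1); best=4010 via (D,merge)
  {CDE}: card=200000; try (D,hash)→6240, (C,hash)→12100, (D,merge)→22090, (C,merge)→151900, (C,nl_idx)→261620, (D,nl)→400640 …(+1); best=6240 via (D,hash)
  {ABCE}: card=16000; try (C,hash)→3600, (A,hash)→9560, (B,hash)→10800, (C,merge)→11400, (C,nl_idx)→23120, (C,nl)→34320 …(+5); best=3600 via (C,hash)
  {ABDE}: card=100000; try (D,hash)→7120, (D,merge)→13370, (A,hash)→29410, (B,hash)→56320, (D,nl)→202320, (A,merge)→327010 …(+4); best=7120 via (D,hash)
  {ACDE}: card=1000000; try (D,hash)→14600, (C,hash)→56600, (D,merge)→116850, (A,hash)→211640, (C,merge)→856400, (C,nl_idx)→1306120 …(+4); best=14600 via (D,hash)
  {BCDE}: card=400000; try (D,hash)→8160, (C,hash)→24490, (D,merge)→44810, (B,hash)→206440, (C,merge)→324290, (C,nl_idx)→524010 …(+5); best=8160 via (D,hash)
  {ABCDE}: card=2000000; try (D,hash)→23600, (C,hash)→107600, (D,merge)→245850, (A,hash)→413560, (B,hash)→1014800, (C,merge)→1807400 …(+8); best=23600 via (D,hash)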